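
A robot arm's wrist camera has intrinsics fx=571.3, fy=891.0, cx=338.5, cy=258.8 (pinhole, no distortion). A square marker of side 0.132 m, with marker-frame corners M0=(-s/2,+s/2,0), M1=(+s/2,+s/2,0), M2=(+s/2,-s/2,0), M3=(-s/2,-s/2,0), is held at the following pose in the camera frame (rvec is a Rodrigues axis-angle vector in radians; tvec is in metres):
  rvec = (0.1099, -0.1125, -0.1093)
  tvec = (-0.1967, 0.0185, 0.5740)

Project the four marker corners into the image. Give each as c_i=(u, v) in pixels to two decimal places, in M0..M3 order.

Intrinsics K: fx=571.3, fy=891.0, cx=338.5, cy=258.8
Marker side s = 0.132 m; corners in marker frame (Z=0):
  M0 = (-0.0660, +0.0660, 0)
  M1 = (+0.0660, +0.0660, 0)
  M2 = (+0.0660, -0.0660, 0)
  M3 = (-0.0660, -0.0660, 0)
rvec = (0.1099, -0.1125, -0.1093), |rvec| = θ = 0.19152 rad = 10.973°
Rodrigues: sinθ=0.19035, 1−cosθ=0.01828; R = I + sinθ·[k]× + (1−cosθ)·[k]×²:
    [+0.98774 +0.10247 -0.11780]
    [-0.11480 +0.98802 -0.10310]
    [+0.10583 +0.11536 +0.98767]
t = (-0.1967, 0.0185, 0.5740) m
M0: Pc = R·M0+t = (-0.25513, +0.09129, +0.57463); u = 571.3·(-0.25513)/0.57463 + 338.5 = 84.8505, v = 891.0·(+0.09129)/0.57463 + 258.8 = 400.3451
M1: Pc = R·M1+t = (-0.12475, +0.07613, +0.58860); u = 571.3·(-0.12475)/0.58860 + 338.5 = 217.4198, v = 891.0·(+0.07613)/0.58860 + 258.8 = 374.0477
M2: Pc = R·M2+t = (-0.13827, -0.05429, +0.57337); u = 571.3·(-0.13827)/0.57337 + 338.5 = 200.7270, v = 891.0·(-0.05429)/0.57337 + 258.8 = 174.4411
M3: Pc = R·M3+t = (-0.26865, -0.03913, +0.55940); u = 571.3·(-0.26865)/0.55940 + 338.5 = 64.1323, v = 891.0·(-0.03913)/0.55940 + 258.8 = 196.4699

c0=(84.85, 400.35) c1=(217.42, 374.05) c2=(200.73, 174.44) c3=(64.13, 196.47)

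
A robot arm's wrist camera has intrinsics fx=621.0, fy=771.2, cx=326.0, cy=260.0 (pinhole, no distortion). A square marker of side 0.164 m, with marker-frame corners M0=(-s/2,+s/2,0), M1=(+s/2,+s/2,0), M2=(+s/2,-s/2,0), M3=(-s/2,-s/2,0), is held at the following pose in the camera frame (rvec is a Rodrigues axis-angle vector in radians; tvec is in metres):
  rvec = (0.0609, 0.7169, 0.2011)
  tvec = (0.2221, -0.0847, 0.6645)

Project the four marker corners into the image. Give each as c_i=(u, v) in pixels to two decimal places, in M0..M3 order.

Intrinsics K: fx=621.0, fy=771.2, cx=326.0, cy=260.0
Marker side s = 0.164 m; corners in marker frame (Z=0):
  M0 = (-0.0820, +0.0820, 0)
  M1 = (+0.0820, +0.0820, 0)
  M2 = (+0.0820, -0.0820, 0)
  M3 = (-0.0820, -0.0820, 0)
rvec = (0.0609, 0.7169, 0.2011), |rvec| = θ = 0.74706 rad = 42.803°
Rodrigues: sinθ=0.67948, 1−cosθ=0.26631; R = I + sinθ·[k]× + (1−cosθ)·[k]×²:
    [+0.73546 -0.16208 +0.65790]
    [+0.20374 +0.97893 +0.01340]
    [-0.64621 +0.12418 +0.75299]
t = (0.2221, -0.0847, 0.6645) m
M0: Pc = R·M0+t = (+0.14850, -0.02113, +0.72767); u = 621.0·(+0.14850)/0.72767 + 326.0 = 452.7325, v = 771.2·(-0.02113)/0.72767 + 260.0 = 237.6014
M1: Pc = R·M1+t = (+0.26912, +0.01228, +0.62169); u = 621.0·(+0.26912)/0.62169 + 326.0 = 594.8171, v = 771.2·(+0.01228)/0.62169 + 260.0 = 275.2323
M2: Pc = R·M2+t = (+0.29570, -0.14827, +0.60133); u = 621.0·(+0.29570)/0.60133 + 326.0 = 631.3718, v = 771.2·(-0.14827)/0.60133 + 260.0 = 69.8501
M3: Pc = R·M3+t = (+0.17508, -0.18168, +0.70731); u = 621.0·(+0.17508)/0.70731 + 326.0 = 479.7188, v = 771.2·(-0.18168)/0.70731 + 260.0 = 61.9087

c0=(452.73, 237.60) c1=(594.82, 275.23) c2=(631.37, 69.85) c3=(479.72, 61.91)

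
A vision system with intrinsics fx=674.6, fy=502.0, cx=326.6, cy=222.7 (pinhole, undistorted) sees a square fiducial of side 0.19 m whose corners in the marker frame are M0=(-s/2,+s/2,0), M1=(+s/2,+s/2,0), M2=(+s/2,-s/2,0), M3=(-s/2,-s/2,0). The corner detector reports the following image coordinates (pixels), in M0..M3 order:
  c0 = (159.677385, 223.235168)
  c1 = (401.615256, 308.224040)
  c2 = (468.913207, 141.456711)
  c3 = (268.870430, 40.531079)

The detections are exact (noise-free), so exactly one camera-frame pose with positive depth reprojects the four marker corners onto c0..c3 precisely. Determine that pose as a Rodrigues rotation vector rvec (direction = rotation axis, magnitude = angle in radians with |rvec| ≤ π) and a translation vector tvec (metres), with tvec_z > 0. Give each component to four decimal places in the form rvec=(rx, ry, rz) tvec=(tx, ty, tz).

Intrinsics K: fx=674.6, fy=502.0, cx=326.6, cy=222.7
Marker side s = 0.19 m; corners in marker frame (Z=0):
  M0 = (-0.0950, +0.0950, 0)
  M1 = (+0.0950, +0.0950, 0)
  M2 = (+0.0950, -0.0950, 0)
  M3 = (-0.0950, -0.0950, 0)
Detected image corners:
  c0 = (159.677385, 223.235168) px
  c1 = (401.615256, 308.224040) px
  c2 = (468.913207, 141.456711) px
  c3 = (268.870430, 40.531079) px
Planar DLT: solve 8×8 A·h = b for H (H[2,2]=1):
  H  [+1426.91126 -671.64436 +336.30758]
  H  [+640.60218 +797.75396 +176.52472]
  H  [+0.83372 -0.66486 +1.00000]
B = K⁻¹H; ‖b₁‖=2.108505, ‖b₂‖=2.108505; λ = 2/(‖b₁‖+‖b₂‖) = 0.474270, sign → tz>0 ⇒ λ=+0.474270
r₁ = λ·B[:,0] = (+0.81174,+0.42980,+0.39541); r₂ = λ·B[:,1] = (-0.31953,+0.89357,-0.31532)
r₃ = r₁×r₂ = (-0.48885,+0.12962,+0.86268); SVD([r₁ r₂ r₃]) → R = UVᵀ:
  R  [+0.81174 -0.31953 -0.48885]
  R  [+0.42980 +0.89357 +0.12962]
  R  [+0.39541 -0.31532 +0.86268]
t = (+0.00682, -0.04362, +0.47427) m
tr R = 2.567995; θ = arccos((tr R − 1)/2) = 0.669717 rad = 38.372°
axis k = ((R−Rᵀ)₃₂, (R−Rᵀ)₁₃, (R−Rᵀ)₂₁) / (2 sinθ) = (-0.358380, -0.712238, +0.603556)
rvec = θ·k = (-0.240013, -0.476998, +0.404212)

rvec=(-0.2400, -0.4770, 0.4042) tvec=(0.0068, -0.0436, 0.4743)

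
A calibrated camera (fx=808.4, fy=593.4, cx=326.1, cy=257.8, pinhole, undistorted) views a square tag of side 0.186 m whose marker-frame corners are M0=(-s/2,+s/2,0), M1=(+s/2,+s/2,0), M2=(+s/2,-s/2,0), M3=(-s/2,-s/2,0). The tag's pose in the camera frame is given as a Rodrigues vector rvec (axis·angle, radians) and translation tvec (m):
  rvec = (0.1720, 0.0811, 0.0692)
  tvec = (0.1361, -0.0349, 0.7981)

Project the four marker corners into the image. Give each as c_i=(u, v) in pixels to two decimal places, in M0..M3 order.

Intrinsics K: fx=808.4, fy=593.4, cx=326.1, cy=257.8
Marker side s = 0.186 m; corners in marker frame (Z=0):
  M0 = (-0.0930, +0.0930, 0)
  M1 = (+0.0930, +0.0930, 0)
  M2 = (+0.0930, -0.0930, 0)
  M3 = (-0.0930, -0.0930, 0)
rvec = (0.1720, 0.0811, 0.0692), |rvec| = θ = 0.20236 rad = 11.594°
Rodrigues: sinθ=0.20098, 1−cosθ=0.02041; R = I + sinθ·[k]× + (1−cosθ)·[k]×²:
    [+0.99434 -0.06178 +0.08648]
    [+0.07568 +0.98287 -0.16803]
    [-0.07462 +0.17363 +0.98198]
t = (0.1361, -0.0349, 0.7981) m
M0: Pc = R·M0+t = (+0.03788, +0.04947, +0.82119); u = 808.4·(+0.03788)/0.82119 + 326.1 = 363.3915, v = 593.4·(+0.04947)/0.82119 + 257.8 = 293.5469
M1: Pc = R·M1+t = (+0.22283, +0.06355, +0.80731); u = 808.4·(+0.22283)/0.80731 + 326.1 = 549.2294, v = 593.4·(+0.06355)/0.80731 + 257.8 = 304.5081
M2: Pc = R·M2+t = (+0.23432, -0.11927, +0.77501); u = 808.4·(+0.23432)/0.77501 + 326.1 = 570.5127, v = 593.4·(-0.11927)/0.77501 + 257.8 = 166.4801
M3: Pc = R·M3+t = (+0.04937, -0.13335, +0.78889); u = 808.4·(+0.04937)/0.78889 + 326.1 = 376.6929, v = 593.4·(-0.13335)/0.78889 + 257.8 = 157.4985

c0=(363.39, 293.55) c1=(549.23, 304.51) c2=(570.51, 166.48) c3=(376.69, 157.50)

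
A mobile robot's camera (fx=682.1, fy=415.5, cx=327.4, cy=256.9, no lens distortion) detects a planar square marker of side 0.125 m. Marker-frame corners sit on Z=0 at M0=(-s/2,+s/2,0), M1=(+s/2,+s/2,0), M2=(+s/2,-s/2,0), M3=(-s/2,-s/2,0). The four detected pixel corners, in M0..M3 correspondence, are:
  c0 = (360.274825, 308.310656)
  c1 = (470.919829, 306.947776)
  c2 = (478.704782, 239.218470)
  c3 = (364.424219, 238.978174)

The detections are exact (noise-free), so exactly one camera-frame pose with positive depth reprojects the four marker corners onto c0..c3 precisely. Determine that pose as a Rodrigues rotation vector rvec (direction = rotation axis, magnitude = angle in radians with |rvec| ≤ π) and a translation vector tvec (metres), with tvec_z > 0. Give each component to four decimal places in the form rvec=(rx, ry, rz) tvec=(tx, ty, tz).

Intrinsics K: fx=682.1, fy=415.5, cx=327.4, cy=256.9
Marker side s = 0.125 m; corners in marker frame (Z=0):
  M0 = (-0.0625, +0.0625, 0)
  M1 = (+0.0625, +0.0625, 0)
  M2 = (+0.0625, -0.0625, 0)
  M3 = (-0.0625, -0.0625, 0)
Detected image corners:
  c0 = (360.274825, 308.310656) px
  c1 = (470.919829, 306.947776) px
  c2 = (478.704782, 239.218470) px
  c3 = (364.424219, 238.978174) px
Planar DLT: solve 8×8 A·h = b for H (H[2,2]=1):
  H  [+978.71565 +64.54682 +419.19627]
  H  [+47.16294 +621.61340 +273.93581]
  H  [+0.18935 +0.26866 +1.00000]
B = K⁻¹H; ‖b₁‖=1.357249, ‖b₂‖=1.357249; λ = 2/(‖b₁‖+‖b₂‖) = 0.736784, sign → tz>0 ⇒ λ=+0.736784
r₁ = λ·B[:,0] = (+0.99022,-0.00263,+0.13951); r₂ = λ·B[:,1] = (-0.02529,+0.97989,+0.19795)
r₃ = r₁×r₂ = (-0.13722,-0.19954,+0.97023); SVD([r₁ r₂ r₃]) → R = UVᵀ:
  R  [+0.99022 -0.02529 -0.13722]
  R  [-0.00263 +0.97989 -0.19954]
  R  [+0.13951 +0.19795 +0.97023]
t = (+0.09916, +0.03021, +0.73678) m
tr R = 2.940339; θ = arccos((tr R − 1)/2) = 0.244868 rad = 14.030°
axis k = ((R−Rᵀ)₃₂, (R−Rᵀ)₁₃, (R−Rᵀ)₂₁) / (2 sinθ) = (+0.819793, -0.570749, +0.046744)
rvec = θ·k = (+0.200741, -0.139758, +0.011446)

rvec=(0.2007, -0.1398, 0.0114) tvec=(0.0992, 0.0302, 0.7368)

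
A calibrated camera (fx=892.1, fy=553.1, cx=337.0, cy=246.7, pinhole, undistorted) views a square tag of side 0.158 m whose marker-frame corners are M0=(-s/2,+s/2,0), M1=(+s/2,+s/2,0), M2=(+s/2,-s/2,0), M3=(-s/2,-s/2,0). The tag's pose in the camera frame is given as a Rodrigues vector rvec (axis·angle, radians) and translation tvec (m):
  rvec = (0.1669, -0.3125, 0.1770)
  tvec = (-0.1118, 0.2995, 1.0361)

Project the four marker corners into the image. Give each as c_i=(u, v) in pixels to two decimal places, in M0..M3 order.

Intrinsics K: fx=892.1, fy=553.1, cx=337.0, cy=246.7
Marker side s = 0.158 m; corners in marker frame (Z=0):
  M0 = (-0.0790, +0.0790, 0)
  M1 = (+0.0790, +0.0790, 0)
  M2 = (+0.0790, -0.0790, 0)
  M3 = (-0.0790, -0.0790, 0)
rvec = (0.1669, -0.3125, 0.1770), |rvec| = θ = 0.39603 rad = 22.691°
Rodrigues: sinθ=0.38576, 1−cosθ=0.07740; R = I + sinθ·[k]× + (1−cosθ)·[k]×²:
    [+0.93635 -0.19815 -0.28982]
    [+0.14667 +0.97079 -0.18987]
    [+0.31897 +0.13527 +0.93806]
t = (-0.1118, 0.2995, 1.0361) m
M0: Pc = R·M0+t = (-0.20143, +0.36461, +1.02159); u = 892.1·(-0.20143)/1.02159 + 337.0 = 161.1059, v = 553.1·(+0.36461)/1.02159 + 246.7 = 444.1019
M1: Pc = R·M1+t = (-0.05348, +0.38778, +1.07199); u = 892.1·(-0.05348)/1.07199 + 337.0 = 292.4923, v = 553.1·(+0.38778)/1.07199 + 246.7 = 446.7781
M2: Pc = R·M2+t = (-0.02217, +0.23439, +1.05061); u = 892.1·(-0.02217)/1.05061 + 337.0 = 318.1707, v = 553.1·(+0.23439)/1.05061 + 246.7 = 370.0981
M3: Pc = R·M3+t = (-0.17012, +0.21122, +1.00021); u = 892.1·(-0.17012)/1.00021 + 337.0 = 185.2706, v = 553.1·(+0.21122)/1.00021 + 246.7 = 363.5010

c0=(161.11, 444.10) c1=(292.49, 446.78) c2=(318.17, 370.10) c3=(185.27, 363.50)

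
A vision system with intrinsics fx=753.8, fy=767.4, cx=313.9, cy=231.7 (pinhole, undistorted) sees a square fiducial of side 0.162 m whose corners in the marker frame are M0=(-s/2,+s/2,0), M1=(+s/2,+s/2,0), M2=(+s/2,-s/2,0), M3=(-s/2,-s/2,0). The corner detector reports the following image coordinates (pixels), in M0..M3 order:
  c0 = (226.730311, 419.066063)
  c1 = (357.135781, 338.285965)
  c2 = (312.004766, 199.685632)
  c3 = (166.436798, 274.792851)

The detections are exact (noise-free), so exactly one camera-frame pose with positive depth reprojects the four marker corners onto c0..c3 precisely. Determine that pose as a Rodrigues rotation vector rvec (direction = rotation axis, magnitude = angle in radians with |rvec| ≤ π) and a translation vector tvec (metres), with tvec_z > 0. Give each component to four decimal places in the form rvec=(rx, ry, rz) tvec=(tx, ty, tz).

Intrinsics K: fx=753.8, fy=767.4, cx=313.9, cy=231.7
Marker side s = 0.162 m; corners in marker frame (Z=0):
  M0 = (-0.0810, +0.0810, 0)
  M1 = (+0.0810, +0.0810, 0)
  M2 = (+0.0810, -0.0810, 0)
  M3 = (-0.0810, -0.0810, 0)
Detected image corners:
  c0 = (226.730311, 419.066063) px
  c1 = (357.135781, 338.285965) px
  c2 = (312.004766, 199.685632) px
  c3 = (166.436798, 274.792851) px
Planar DLT: solve 8×8 A·h = b for H (H[2,2]=1):
  H  [+986.26797 +451.50014 +269.47501]
  H  [-323.73675 +1020.83614 +309.09936]
  H  [+0.51332 +0.48220 +1.00000]
B = K⁻¹H; ‖b₁‖=1.339582, ‖b₂‖=1.339582; λ = 2/(‖b₁‖+‖b₂‖) = 0.746502, sign → tz>0 ⇒ λ=+0.746502
r₁ = λ·B[:,0] = (+0.81715,-0.43062,+0.38319); r₂ = λ·B[:,1] = (+0.29723,+0.88435,+0.35996)
r₃ = r₁×r₂ = (-0.49389,-0.18025,+0.85064); SVD([r₁ r₂ r₃]) → R = UVᵀ:
  R  [+0.81715 +0.29723 -0.49389]
  R  [-0.43062 +0.88435 -0.18025]
  R  [+0.38319 +0.35996 +0.85064]
t = (-0.04399, +0.07529, +0.74650) m
tr R = 2.552140; θ = arccos((tr R − 1)/2) = 0.682386 rad = 39.098°
axis k = ((R−Rᵀ)₃₂, (R−Rᵀ)₁₃, (R−Rᵀ)₂₁) / (2 sinθ) = (+0.428299, -0.695381, -0.577065)
rvec = θ·k = (+0.292265, -0.474519, -0.393782)

rvec=(0.2923, -0.4745, -0.3938) tvec=(-0.0440, 0.0753, 0.7465)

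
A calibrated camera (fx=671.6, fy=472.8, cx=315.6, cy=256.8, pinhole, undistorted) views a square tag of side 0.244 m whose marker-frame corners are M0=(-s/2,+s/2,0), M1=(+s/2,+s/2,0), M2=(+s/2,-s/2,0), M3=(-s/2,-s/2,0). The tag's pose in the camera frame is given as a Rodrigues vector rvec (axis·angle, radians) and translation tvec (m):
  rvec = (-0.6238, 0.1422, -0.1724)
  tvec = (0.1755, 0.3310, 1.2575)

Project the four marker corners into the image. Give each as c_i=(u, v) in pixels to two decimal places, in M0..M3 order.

c0=(355.35, 436.05) c1=(492.05, 419.13) c2=(458.21, 331.63) c3=(336.72, 348.00)

Intrinsics K: fx=671.6, fy=472.8, cx=315.6, cy=256.8
Marker side s = 0.244 m; corners in marker frame (Z=0):
  M0 = (-0.1220, +0.1220, 0)
  M1 = (+0.1220, +0.1220, 0)
  M2 = (+0.1220, -0.1220, 0)
  M3 = (-0.1220, -0.1220, 0)
rvec = (-0.6238, 0.1422, -0.1724), |rvec| = θ = 0.66262 rad = 37.965°
Rodrigues: sinθ=0.61519, 1−cosθ=0.21162; R = I + sinθ·[k]× + (1−cosθ)·[k]×²:
    [+0.97593 +0.11731 +0.18385]
    [-0.20281 +0.79813 +0.56733]
    [-0.08019 -0.59096 +0.80271]
t = (0.1755, 0.3310, 1.2575) m
M0: Pc = R·M0+t = (+0.07075, +0.45311, +1.19519); u = 671.6·(+0.07075)/1.19519 + 315.6 = 355.3547, v = 472.8·(+0.45311)/1.19519 + 256.8 = 436.0462
M1: Pc = R·M1+t = (+0.30887, +0.40363, +1.17562); u = 671.6·(+0.30887)/1.17562 + 315.6 = 492.0517, v = 472.8·(+0.40363)/1.17562 + 256.8 = 419.1276
M2: Pc = R·M2+t = (+0.28025, +0.20889, +1.31981); u = 671.6·(+0.28025)/1.31981 + 315.6 = 458.2090, v = 472.8·(+0.20889)/1.31981 + 256.8 = 331.6295
M3: Pc = R·M3+t = (+0.04213, +0.25837, +1.33938); u = 671.6·(+0.04213)/1.33938 + 315.6 = 336.7228, v = 472.8·(+0.25837)/1.33938 + 256.8 = 348.0049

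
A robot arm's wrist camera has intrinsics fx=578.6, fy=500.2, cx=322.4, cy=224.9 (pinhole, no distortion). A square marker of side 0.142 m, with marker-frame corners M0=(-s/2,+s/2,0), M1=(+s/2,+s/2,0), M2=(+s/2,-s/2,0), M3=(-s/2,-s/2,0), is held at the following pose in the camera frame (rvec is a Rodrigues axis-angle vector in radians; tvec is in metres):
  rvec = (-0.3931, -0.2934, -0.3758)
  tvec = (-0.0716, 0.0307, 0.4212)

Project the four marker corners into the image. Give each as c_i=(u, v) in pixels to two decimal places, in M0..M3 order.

Intrinsics K: fx=578.6, fy=500.2, cx=322.4, cy=224.9
Marker side s = 0.142 m; corners in marker frame (Z=0):
  M0 = (-0.0710, +0.0710, 0)
  M1 = (+0.0710, +0.0710, 0)
  M2 = (+0.0710, -0.0710, 0)
  M3 = (-0.0710, -0.0710, 0)
rvec = (-0.3931, -0.2934, -0.3758), |rvec| = θ = 0.61793 rad = 35.405°
Rodrigues: sinθ=0.57935, 1−cosθ=0.18492; R = I + sinθ·[k]× + (1−cosθ)·[k]×²:
    [+0.88992 +0.40819 -0.20354]
    [-0.29648 +0.85677 +0.42195]
    [+0.34662 -0.31516 +0.88347]
t = (-0.0716, 0.0307, 0.4212) m
M0: Pc = R·M0+t = (-0.10580, +0.11258, +0.37421); u = 578.6·(-0.10580)/0.37421 + 322.4 = 158.8109, v = 500.2·(+0.11258)/0.37421 + 224.9 = 375.3834
M1: Pc = R·M1+t = (+0.02057, +0.07048, +0.42343); u = 578.6·(+0.02057)/0.42343 + 322.4 = 350.5020, v = 500.2·(+0.07048)/0.42343 + 224.9 = 308.1582
M2: Pc = R·M2+t = (-0.03740, -0.05118, +0.46819); u = 578.6·(-0.03740)/0.46819 + 322.4 = 276.1828, v = 500.2·(-0.05118)/0.46819 + 224.9 = 170.2196
M3: Pc = R·M3+t = (-0.16377, -0.00908, +0.41897); u = 578.6·(-0.16377)/0.41897 + 322.4 = 96.2364, v = 500.2·(-0.00908)/0.41897 + 224.9 = 214.0589

c0=(158.81, 375.38) c1=(350.50, 308.16) c2=(276.18, 170.22) c3=(96.24, 214.06)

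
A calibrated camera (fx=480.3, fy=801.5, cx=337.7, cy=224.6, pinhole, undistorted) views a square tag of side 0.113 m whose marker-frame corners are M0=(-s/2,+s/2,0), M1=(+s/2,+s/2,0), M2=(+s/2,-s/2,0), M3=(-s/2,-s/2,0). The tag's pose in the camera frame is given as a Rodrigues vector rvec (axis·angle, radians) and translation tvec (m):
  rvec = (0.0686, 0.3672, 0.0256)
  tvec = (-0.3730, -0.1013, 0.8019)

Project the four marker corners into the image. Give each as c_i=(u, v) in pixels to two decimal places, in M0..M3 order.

c0=(89.79, 178.94) c1=(141.48, 180.91) c2=(140.32, 64.29) c3=(88.17, 68.07)

Intrinsics K: fx=480.3, fy=801.5, cx=337.7, cy=224.6
Marker side s = 0.113 m; corners in marker frame (Z=0):
  M0 = (-0.0565, +0.0565, 0)
  M1 = (+0.0565, +0.0565, 0)
  M2 = (+0.0565, -0.0565, 0)
  M3 = (-0.0565, -0.0565, 0)
rvec = (0.0686, 0.3672, 0.0256), |rvec| = θ = 0.37443 rad = 21.453°
Rodrigues: sinθ=0.36574, 1−cosθ=0.06928; R = I + sinθ·[k]× + (1−cosθ)·[k]×²:
    [+0.93304 -0.01256 +0.35955]
    [+0.03745 +0.99735 -0.06236]
    [-0.35781 +0.07165 +0.93104]
t = (-0.3730, -0.1013, 0.8019) m
M0: Pc = R·M0+t = (-0.42643, -0.04707, +0.82616); u = 480.3·(-0.42643)/0.82616 + 337.7 = 89.7923, v = 801.5·(-0.04707)/0.82616 + 224.6 = 178.9393
M1: Pc = R·M1+t = (-0.32099, -0.04283, +0.78573); u = 480.3·(-0.32099)/0.78573 + 337.7 = 141.4846, v = 801.5·(-0.04283)/0.78573 + 224.6 = 180.9069
M2: Pc = R·M2+t = (-0.31957, -0.15553, +0.77764); u = 480.3·(-0.31957)/0.77764 + 337.7 = 140.3180, v = 801.5·(-0.15553)/0.77764 + 224.6 = 64.2927
M3: Pc = R·M3+t = (-0.42501, -0.15977, +0.81807); u = 480.3·(-0.42501)/0.81807 + 337.7 = 88.1718, v = 801.5·(-0.15977)/0.81807 + 224.6 = 68.0692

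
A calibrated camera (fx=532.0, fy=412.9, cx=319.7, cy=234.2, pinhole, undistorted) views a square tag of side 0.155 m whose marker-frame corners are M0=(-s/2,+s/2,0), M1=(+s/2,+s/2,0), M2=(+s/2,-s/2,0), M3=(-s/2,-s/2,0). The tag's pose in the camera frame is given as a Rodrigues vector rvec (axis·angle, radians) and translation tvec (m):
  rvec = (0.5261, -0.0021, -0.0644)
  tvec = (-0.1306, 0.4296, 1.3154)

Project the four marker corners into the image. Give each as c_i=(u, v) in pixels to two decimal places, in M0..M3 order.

c0=(239.94, 386.90) c1=(300.62, 384.22) c2=(295.52, 350.08) c3=(231.15, 352.98)

Intrinsics K: fx=532.0, fy=412.9, cx=319.7, cy=234.2
Marker side s = 0.155 m; corners in marker frame (Z=0):
  M0 = (-0.0775, +0.0775, 0)
  M1 = (+0.0775, +0.0775, 0)
  M2 = (+0.0775, -0.0775, 0)
  M3 = (-0.0775, -0.0775, 0)
rvec = (0.5261, -0.0021, -0.0644), |rvec| = θ = 0.53003 rad = 30.369°
Rodrigues: sinθ=0.50556, 1−cosθ=0.13721; R = I + sinθ·[k]× + (1−cosθ)·[k]×²:
    [+0.99797 +0.06089 -0.01855]
    [-0.06197 +0.86279 -0.50174]
    [-0.01454 +0.50188 +0.86482]
t = (-0.1306, 0.4296, 1.3154) m
M0: Pc = R·M0+t = (-0.20322, +0.50127, +1.35542); u = 532.0·(-0.20322)/1.35542 + 319.7 = 239.9350, v = 412.9·(+0.50127)/1.35542 + 234.2 = 386.9007
M1: Pc = R·M1+t = (-0.04854, +0.49166, +1.35317); u = 532.0·(-0.04854)/1.35317 + 319.7 = 300.6171, v = 412.9·(+0.49166)/1.35317 + 234.2 = 384.2243
M2: Pc = R·M2+t = (-0.05798, +0.35793, +1.27538); u = 532.0·(-0.05798)/1.27538 + 319.7 = 295.5164, v = 412.9·(+0.35793)/1.27538 + 234.2 = 350.0792
M3: Pc = R·M3+t = (-0.21266, +0.36754, +1.27763); u = 532.0·(-0.21266)/1.27763 + 319.7 = 231.1487, v = 412.9·(+0.36754)/1.27763 + 234.2 = 352.9788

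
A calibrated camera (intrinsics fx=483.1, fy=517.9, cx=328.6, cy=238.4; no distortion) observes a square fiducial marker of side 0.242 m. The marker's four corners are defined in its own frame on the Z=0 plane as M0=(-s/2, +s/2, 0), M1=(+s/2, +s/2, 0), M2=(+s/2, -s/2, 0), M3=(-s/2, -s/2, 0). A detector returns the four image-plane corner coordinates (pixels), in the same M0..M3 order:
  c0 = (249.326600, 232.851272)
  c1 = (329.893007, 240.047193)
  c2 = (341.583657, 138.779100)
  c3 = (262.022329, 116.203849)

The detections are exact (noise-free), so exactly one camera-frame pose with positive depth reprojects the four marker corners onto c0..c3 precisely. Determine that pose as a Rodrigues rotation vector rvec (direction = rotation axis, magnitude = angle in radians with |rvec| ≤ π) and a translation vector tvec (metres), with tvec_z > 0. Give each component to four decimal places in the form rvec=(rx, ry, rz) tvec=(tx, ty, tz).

rvec=(0.0846, -0.7259, 0.1023) tvec=(-0.0718, -0.1238, 1.1515)

Intrinsics K: fx=483.1, fy=517.9, cx=328.6, cy=238.4
Marker side s = 0.242 m; corners in marker frame (Z=0):
  M0 = (-0.1210, +0.1210, 0)
  M1 = (+0.1210, +0.1210, 0)
  M2 = (+0.1210, -0.1210, 0)
  M3 = (-0.1210, -0.1210, 0)
Detected image corners:
  c0 = (249.326600, 232.851272) px
  c1 = (329.893007, 240.047193) px
  c2 = (341.583657, 138.779100) px
  c3 = (262.022329, 116.203849) px
Planar DLT: solve 8×8 A·h = b for H (H[2,2]=1):
  H  [+501.86348 -39.53522 +298.48098]
  H  [+166.60800 +454.60245 +182.72980]
  H  [+0.57832 +0.03620 +1.00000]
B = K⁻¹H; ‖b₁‖=0.868427, ‖b₂‖=0.868427; λ = 2/(‖b₁‖+‖b₂‖) = 1.151507, sign → tz>0 ⇒ λ=+1.151507
r₁ = λ·B[:,0] = (+0.74327,+0.06389,+0.66594); r₂ = λ·B[:,1] = (-0.12259,+0.99158,+0.04168)
r₃ = r₁×r₂ = (-0.65767,-0.11262,+0.74484); SVD([r₁ r₂ r₃]) → R = UVᵀ:
  R  [+0.74327 -0.12259 -0.65767]
  R  [+0.06389 +0.99158 -0.11262]
  R  [+0.66594 +0.04168 +0.74484]
t = (-0.07179, -0.12378, +1.15151) m
tr R = 2.479693; θ = arccos((tr R − 1)/2) = 0.737954 rad = 42.282°
axis k = ((R−Rᵀ)₃₂, (R−Rᵀ)₁₃, (R−Rᵀ)₂₁) / (2 sinθ) = (+0.114677, -0.983688, +0.138593)
rvec = θ·k = (+0.084626, -0.725916, +0.102275)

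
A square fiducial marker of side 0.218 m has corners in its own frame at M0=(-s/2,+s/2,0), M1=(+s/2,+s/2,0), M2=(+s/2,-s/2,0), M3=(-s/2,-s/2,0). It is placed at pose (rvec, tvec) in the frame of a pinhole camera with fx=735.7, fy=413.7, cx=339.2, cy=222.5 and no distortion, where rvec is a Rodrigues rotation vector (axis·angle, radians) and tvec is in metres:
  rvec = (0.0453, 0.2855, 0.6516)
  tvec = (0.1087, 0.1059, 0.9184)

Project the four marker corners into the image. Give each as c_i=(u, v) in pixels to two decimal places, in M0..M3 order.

c0=(309.80, 277.15) c1=(442.19, 340.56) c2=(553.71, 262.60) c3=(410.80, 201.77)

Intrinsics K: fx=735.7, fy=413.7, cx=339.2, cy=222.5
Marker side s = 0.218 m; corners in marker frame (Z=0):
  M0 = (-0.1090, +0.1090, 0)
  M1 = (+0.1090, +0.1090, 0)
  M2 = (+0.1090, -0.1090, 0)
  M3 = (-0.1090, -0.1090, 0)
rvec = (0.0453, 0.2855, 0.6516), |rvec| = θ = 0.71284 rad = 40.843°
Rodrigues: sinθ=0.65399, 1−cosθ=0.24349; R = I + sinθ·[k]× + (1−cosθ)·[k]×²:
    [+0.75749 -0.59160 +0.27607]
    [+0.60400 +0.79556 +0.04758]
    [-0.24778 +0.13070 +0.95996]
t = (0.1087, 0.1059, 0.9184) m
M0: Pc = R·M0+t = (-0.03835, +0.12678, +0.95966); u = 735.7·(-0.03835)/0.95966 + 339.2 = 309.7989, v = 413.7·(+0.12678)/0.95966 + 222.5 = 277.1542
M1: Pc = R·M1+t = (+0.12678, +0.25845, +0.90564); u = 735.7·(+0.12678)/0.90564 + 339.2 = 442.1917, v = 413.7·(+0.25845)/0.90564 + 222.5 = 340.5623
M2: Pc = R·M2+t = (+0.25575, +0.08502, +0.87714); u = 735.7·(+0.25575)/0.87714 + 339.2 = 553.7097, v = 413.7·(+0.08502)/0.87714 + 222.5 = 262.5988
M3: Pc = R·M3+t = (+0.09062, -0.04665, +0.93116); u = 735.7·(+0.09062)/0.93116 + 339.2 = 410.7966, v = 413.7·(-0.04665)/0.93116 + 222.5 = 201.7732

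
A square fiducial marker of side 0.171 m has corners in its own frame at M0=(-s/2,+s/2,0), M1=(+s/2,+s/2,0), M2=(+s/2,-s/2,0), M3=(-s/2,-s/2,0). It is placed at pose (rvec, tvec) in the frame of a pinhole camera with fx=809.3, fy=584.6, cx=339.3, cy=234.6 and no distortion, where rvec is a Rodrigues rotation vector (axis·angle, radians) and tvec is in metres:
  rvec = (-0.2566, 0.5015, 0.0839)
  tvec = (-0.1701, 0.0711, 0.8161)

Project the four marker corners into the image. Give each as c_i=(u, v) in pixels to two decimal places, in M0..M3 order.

c0=(91.28, 340.66) c1=(224.15, 354.53) c2=(254.45, 227.29) c3=(124.47, 226.06)

Intrinsics K: fx=809.3, fy=584.6, cx=339.3, cy=234.6
Marker side s = 0.171 m; corners in marker frame (Z=0):
  M0 = (-0.0855, +0.0855, 0)
  M1 = (+0.0855, +0.0855, 0)
  M2 = (+0.0855, -0.0855, 0)
  M3 = (-0.0855, -0.0855, 0)
rvec = (-0.2566, 0.5015, 0.0839), |rvec| = θ = 0.56955 rad = 32.633°
Rodrigues: sinθ=0.53925, 1−cosθ=0.15786; R = I + sinθ·[k]× + (1−cosθ)·[k]×²:
    [+0.87419 -0.14206 +0.46435]
    [+0.01682 +0.96453 +0.26343]
    [-0.48530 -0.22248 +0.84557]
t = (-0.1701, 0.0711, 0.8161) m
M0: Pc = R·M0+t = (-0.25699, +0.15213, +0.83857); u = 809.3·(-0.25699)/0.83857 + 339.3 = 91.2816, v = 584.6·(+0.15213)/0.83857 + 234.6 = 340.6555
M1: Pc = R·M1+t = (-0.10750, +0.15501, +0.75559); u = 809.3·(-0.10750)/0.75559 + 339.3 = 224.1545, v = 584.6·(+0.15501)/0.75559 + 234.6 = 354.5283
M2: Pc = R·M2+t = (-0.08321, -0.00993, +0.79363); u = 809.3·(-0.08321)/0.79363 + 339.3 = 254.4458, v = 584.6·(-0.00993)/0.79363 + 234.6 = 227.2855
M3: Pc = R·M3+t = (-0.23270, -0.01281, +0.87661); u = 809.3·(-0.23270)/0.87661 + 339.3 = 124.4718, v = 584.6·(-0.01281)/0.87661 + 234.6 = 226.0604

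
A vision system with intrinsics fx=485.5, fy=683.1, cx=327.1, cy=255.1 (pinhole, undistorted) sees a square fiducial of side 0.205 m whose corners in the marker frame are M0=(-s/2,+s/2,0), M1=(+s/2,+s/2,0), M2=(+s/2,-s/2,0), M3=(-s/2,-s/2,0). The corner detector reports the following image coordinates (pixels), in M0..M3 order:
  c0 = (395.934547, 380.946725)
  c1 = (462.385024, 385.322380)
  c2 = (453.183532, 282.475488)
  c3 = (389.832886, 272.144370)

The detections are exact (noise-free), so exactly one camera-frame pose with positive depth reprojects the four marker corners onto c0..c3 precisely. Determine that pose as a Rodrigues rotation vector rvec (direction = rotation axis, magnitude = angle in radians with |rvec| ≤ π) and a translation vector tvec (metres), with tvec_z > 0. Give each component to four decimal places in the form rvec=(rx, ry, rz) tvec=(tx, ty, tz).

Intrinsics K: fx=485.5, fy=683.1, cx=327.1, cy=255.1
Marker side s = 0.205 m; corners in marker frame (Z=0):
  M0 = (-0.1025, +0.1025, 0)
  M1 = (+0.1025, +0.1025, 0)
  M2 = (+0.1025, -0.1025, 0)
  M3 = (-0.1025, -0.1025, 0)
Detected image corners:
  c0 = (395.934547, 380.946725) px
  c1 = (462.385024, 385.322380) px
  c2 = (453.183532, 282.475488) px
  c3 = (389.832886, 272.144370) px
Planar DLT: solve 8×8 A·h = b for H (H[2,2]=1):
  H  [+441.05103 -76.24454 +426.20401]
  H  [+133.06044 +427.43160 +328.88166]
  H  [+0.29311 -0.26755 +1.00000]
B = K⁻¹H; ‖b₁‖=0.773737, ‖b₂‖=0.773737; λ = 2/(‖b₁‖+‖b₂‖) = 1.292429, sign → tz>0 ⇒ λ=+1.292429
r₁ = λ·B[:,0] = (+0.91887,+0.11028,+0.37883); r₂ = λ·B[:,1] = (+0.03000,+0.93783,-0.34578)
r₃ = r₁×r₂ = (-0.39341,+0.32910,+0.85844); SVD([r₁ r₂ r₃]) → R = UVᵀ:
  R  [+0.91887 +0.03000 -0.39341]
  R  [+0.11028 +0.93783 +0.32910]
  R  [+0.37883 -0.34578 +0.85844]
t = (+0.26382, +0.13960, +1.29243) m
tr R = 2.715151; θ = arccos((tr R − 1)/2) = 0.540259 rad = 30.955°
axis k = ((R−Rᵀ)₃₂, (R−Rᵀ)₁₃, (R−Rᵀ)₂₁) / (2 sinθ) = (-0.656043, -0.750678, +0.078039)
rvec = θ·k = (-0.354433, -0.405561, +0.042161)

rvec=(-0.3544, -0.4056, 0.0422) tvec=(0.2638, 0.1396, 1.2924)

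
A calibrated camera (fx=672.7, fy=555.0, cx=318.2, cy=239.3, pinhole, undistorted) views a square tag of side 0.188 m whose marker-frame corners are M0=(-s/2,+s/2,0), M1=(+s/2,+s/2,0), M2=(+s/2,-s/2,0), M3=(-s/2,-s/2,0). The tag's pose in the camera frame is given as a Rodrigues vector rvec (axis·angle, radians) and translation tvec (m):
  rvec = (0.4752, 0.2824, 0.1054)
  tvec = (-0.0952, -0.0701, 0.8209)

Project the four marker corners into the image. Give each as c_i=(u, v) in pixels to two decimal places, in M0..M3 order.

c0=(175.48, 237.75) c1=(311.32, 258.15) c2=(316.32, 137.97) c3=(165.35, 122.21)

Intrinsics K: fx=672.7, fy=555.0, cx=318.2, cy=239.3
Marker side s = 0.188 m; corners in marker frame (Z=0):
  M0 = (-0.0940, +0.0940, 0)
  M1 = (+0.0940, +0.0940, 0)
  M2 = (+0.0940, -0.0940, 0)
  M3 = (-0.0940, -0.0940, 0)
rvec = (0.4752, 0.2824, 0.1054), |rvec| = θ = 0.56274 rad = 32.243°
Rodrigues: sinθ=0.53350, 1−cosθ=0.15420; R = I + sinθ·[k]× + (1−cosθ)·[k]×²:
    [+0.95576 -0.03458 +0.29212]
    [+0.16527 +0.88463 -0.43602]
    [-0.24334 +0.46501 +0.85121]
t = (-0.0952, -0.0701, 0.8209) m
M0: Pc = R·M0+t = (-0.18829, -0.00248, +0.88748); u = 672.7·(-0.18829)/0.88748 + 318.2 = 175.4779, v = 555.0·(-0.00248)/0.88748 + 239.3 = 237.7490
M1: Pc = R·M1+t = (-0.00861, +0.02859, +0.84174); u = 672.7·(-0.00861)/0.84174 + 318.2 = 311.3197, v = 555.0·(+0.02859)/0.84174 + 239.3 = 258.1514
M2: Pc = R·M2+t = (-0.00211, -0.13772, +0.75432); u = 672.7·(-0.00211)/0.75432 + 318.2 = 316.3196, v = 555.0·(-0.13772)/0.75432 + 239.3 = 137.9703
M3: Pc = R·M3+t = (-0.18179, -0.16879, +0.80006); u = 672.7·(-0.18179)/0.80006 + 318.2 = 165.3488, v = 555.0·(-0.16879)/0.80006 + 239.3 = 122.2107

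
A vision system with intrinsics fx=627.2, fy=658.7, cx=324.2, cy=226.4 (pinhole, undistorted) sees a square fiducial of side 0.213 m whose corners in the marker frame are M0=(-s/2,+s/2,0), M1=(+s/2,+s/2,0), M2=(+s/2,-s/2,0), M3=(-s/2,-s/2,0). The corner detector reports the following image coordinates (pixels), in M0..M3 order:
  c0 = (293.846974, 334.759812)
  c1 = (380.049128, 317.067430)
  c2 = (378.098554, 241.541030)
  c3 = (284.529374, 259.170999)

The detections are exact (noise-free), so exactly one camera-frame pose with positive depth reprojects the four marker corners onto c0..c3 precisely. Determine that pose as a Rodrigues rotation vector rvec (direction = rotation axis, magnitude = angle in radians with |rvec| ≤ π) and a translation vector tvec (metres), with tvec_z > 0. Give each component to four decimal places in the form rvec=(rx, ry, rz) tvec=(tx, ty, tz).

Intrinsics K: fx=627.2, fy=658.7, cx=324.2, cy=226.4
Marker side s = 0.213 m; corners in marker frame (Z=0):
  M0 = (-0.1065, +0.1065, 0)
  M1 = (+0.1065, +0.1065, 0)
  M2 = (+0.1065, -0.1065, 0)
  M3 = (-0.1065, -0.1065, 0)
Detected image corners:
  c0 = (293.846974, 334.759812) px
  c1 = (380.049128, 317.067430) px
  c2 = (378.098554, 241.541030) px
  c3 = (284.529374, 259.170999) px
Planar DLT: solve 8×8 A·h = b for H (H[2,2]=1):
  H  [+452.19604 +152.91405 +334.68729]
  H  [-56.27968 +463.93012 +289.57271]
  H  [+0.09247 +0.37899 +1.00000]
B = K⁻¹H; ‖b₁‖=0.689538, ‖b₂‖=0.689538; λ = 2/(‖b₁‖+‖b₂‖) = 1.450247, sign → tz>0 ⇒ λ=+1.450247
r₁ = λ·B[:,0] = (+0.97628,-0.17000,+0.13410); r₂ = λ·B[:,1] = (+0.06947,+0.83251,+0.54963)
r₃ = r₁×r₂ = (-0.20508,-0.52728,+0.82457); SVD([r₁ r₂ r₃]) → R = UVᵀ:
  R  [+0.97628 +0.06947 -0.20508]
  R  [-0.17000 +0.83251 -0.52728]
  R  [+0.13410 +0.54963 +0.82457]
t = (+0.02425, +0.13909, +1.45025) m
tr R = 2.633364; θ = arccos((tr R − 1)/2) = 0.615159 rad = 35.246°
axis k = ((R−Rᵀ)₃₂, (R−Rᵀ)₁₃, (R−Rᵀ)₂₁) / (2 sinθ) = (+0.933056, -0.293867, -0.207482)
rvec = θ·k = (+0.573978, -0.180775, -0.127634)

rvec=(0.5740, -0.1808, -0.1276) tvec=(0.0242, 0.1391, 1.4502)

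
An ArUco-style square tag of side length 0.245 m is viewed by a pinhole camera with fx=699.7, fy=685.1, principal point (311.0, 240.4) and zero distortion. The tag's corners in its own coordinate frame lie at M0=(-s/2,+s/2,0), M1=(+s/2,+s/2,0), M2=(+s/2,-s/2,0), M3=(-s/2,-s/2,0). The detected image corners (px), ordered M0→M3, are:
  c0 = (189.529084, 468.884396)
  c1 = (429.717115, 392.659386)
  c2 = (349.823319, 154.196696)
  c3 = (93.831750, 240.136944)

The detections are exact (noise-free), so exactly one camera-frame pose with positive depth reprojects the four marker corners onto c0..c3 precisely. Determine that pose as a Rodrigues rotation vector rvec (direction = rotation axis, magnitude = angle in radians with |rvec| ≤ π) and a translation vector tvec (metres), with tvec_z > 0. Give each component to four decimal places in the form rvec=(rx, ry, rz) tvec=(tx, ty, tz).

rvec=(0.1932, 0.0152, -0.3290) tvec=(-0.0418, 0.0743, 0.6526)

Intrinsics K: fx=699.7, fy=685.1, cx=311.0, cy=240.4
Marker side s = 0.245 m; corners in marker frame (Z=0):
  M0 = (-0.1225, +0.1225, 0)
  M1 = (+0.1225, +0.1225, 0)
  M2 = (+0.1225, -0.1225, 0)
  M3 = (-0.1225, -0.1225, 0)
Detected image corners:
  c0 = (189.529084, 468.884396) px
  c1 = (429.717115, 392.659386) px
  c2 = (349.823319, 154.196696) px
  c3 = (93.831750, 240.136944) px
Planar DLT: solve 8×8 A·h = b for H (H[2,2]=1):
  H  [+992.67033 +434.37684 +266.18230]
  H  [-352.48795 +1042.81845 +318.39974]
  H  [-0.07081 +0.28506 +1.00000]
B = K⁻¹H; ‖b₁‖=1.532254, ‖b₂‖=1.532254; λ = 2/(‖b₁‖+‖b₂‖) = 0.652633, sign → tz>0 ⇒ λ=+0.652633
r₁ = λ·B[:,0] = (+0.94644,-0.31957,-0.04621); r₂ = λ·B[:,1] = (+0.32247,+0.92812,+0.18604)
r₃ = r₁×r₂ = (-0.01656,-0.19098,+0.98145); SVD([r₁ r₂ r₃]) → R = UVᵀ:
  R  [+0.94644 +0.32247 -0.01656]
  R  [-0.31957 +0.92812 -0.19098]
  R  [-0.04621 +0.18604 +0.98145]
t = (-0.04180, +0.07430, +0.65263) m
tr R = 2.856009; θ = arccos((tr R − 1)/2) = 0.381776 rad = 21.874°
axis k = ((R−Rᵀ)₃₂, (R−Rᵀ)₁₃, (R−Rᵀ)₂₁) / (2 sinθ) = (+0.505969, +0.039786, -0.861634)
rvec = θ·k = (+0.193167, +0.015189, -0.328951)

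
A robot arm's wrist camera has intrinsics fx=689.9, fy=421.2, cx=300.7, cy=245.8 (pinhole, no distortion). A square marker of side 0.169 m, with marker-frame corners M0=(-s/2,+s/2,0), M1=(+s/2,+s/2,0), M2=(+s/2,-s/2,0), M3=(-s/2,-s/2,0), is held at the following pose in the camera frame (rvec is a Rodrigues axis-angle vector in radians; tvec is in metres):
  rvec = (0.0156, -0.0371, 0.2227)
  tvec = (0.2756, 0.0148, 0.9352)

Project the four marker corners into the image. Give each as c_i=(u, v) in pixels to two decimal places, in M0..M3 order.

Intrinsics K: fx=689.9, fy=421.2, cx=300.7, cy=245.8
Marker side s = 0.169 m; corners in marker frame (Z=0):
  M0 = (-0.0845, +0.0845, 0)
  M1 = (+0.0845, +0.0845, 0)
  M2 = (+0.0845, -0.0845, 0)
  M3 = (-0.0845, -0.0845, 0)
rvec = (0.0156, -0.0371, 0.2227), |rvec| = θ = 0.22631 rad = 12.966°
Rodrigues: sinθ=0.22438, 1−cosθ=0.02550; R = I + sinθ·[k]× + (1−cosθ)·[k]×²:
    [+0.97462 -0.22109 -0.03505]
    [+0.22052 +0.97519 -0.01958]
    [+0.03851 +0.01135 +0.99919]
t = (0.2756, 0.0148, 0.9352) m
M0: Pc = R·M0+t = (+0.17456, +0.07857, +0.93290); u = 689.9·(+0.17456)/0.93290 + 300.7 = 429.7918, v = 421.2·(+0.07857)/0.93290 + 245.8 = 281.2737
M1: Pc = R·M1+t = (+0.33927, +0.11584, +0.93941); u = 689.9·(+0.33927)/0.93941 + 300.7 = 549.8604, v = 421.2·(+0.11584)/0.93941 + 245.8 = 297.7372
M2: Pc = R·M2+t = (+0.37664, -0.04897, +0.93750); u = 689.9·(+0.37664)/0.93750 + 300.7 = 577.8668, v = 421.2·(-0.04897)/0.93750 + 245.8 = 223.7988
M3: Pc = R·M3+t = (+0.21193, -0.08624, +0.93099); u = 689.9·(+0.21193)/0.93099 + 300.7 = 457.7466, v = 421.2·(-0.08624)/0.93099 + 245.8 = 206.7844

c0=(429.79, 281.27) c1=(549.86, 297.74) c2=(577.87, 223.80) c3=(457.75, 206.78)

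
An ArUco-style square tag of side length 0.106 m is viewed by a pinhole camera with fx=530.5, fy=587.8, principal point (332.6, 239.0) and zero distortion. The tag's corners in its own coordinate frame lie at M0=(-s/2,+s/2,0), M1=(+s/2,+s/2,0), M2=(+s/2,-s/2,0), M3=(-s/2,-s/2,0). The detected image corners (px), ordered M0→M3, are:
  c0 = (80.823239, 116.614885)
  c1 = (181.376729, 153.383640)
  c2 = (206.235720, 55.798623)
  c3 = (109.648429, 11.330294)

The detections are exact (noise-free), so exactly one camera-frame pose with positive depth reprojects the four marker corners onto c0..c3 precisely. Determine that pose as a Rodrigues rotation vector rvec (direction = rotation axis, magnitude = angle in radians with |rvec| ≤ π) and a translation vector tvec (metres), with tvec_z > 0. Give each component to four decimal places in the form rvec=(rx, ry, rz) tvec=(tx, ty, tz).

rvec=(-0.0364, -0.4814, 0.2627) tvec=(-0.2027, -0.1519, 0.5785)

Intrinsics K: fx=530.5, fy=587.8, cx=332.6, cy=239.0
Marker side s = 0.106 m; corners in marker frame (Z=0):
  M0 = (-0.0530, +0.0530, 0)
  M1 = (+0.0530, +0.0530, 0)
  M2 = (+0.0530, -0.0530, 0)
  M3 = (-0.0530, -0.0530, 0)
Detected image corners:
  c0 = (80.823239, 116.614885) px
  c1 = (181.376729, 153.383640) px
  c2 = (206.235720, 55.798623) px
  c3 = (109.648429, 11.330294) px
Planar DLT: solve 8×8 A·h = b for H (H[2,2]=1):
  H  [+1042.86822 -276.50559 +146.68406]
  H  [+449.48585 +941.39731 +84.67701]
  H  [+0.78275 -0.16644 +1.00000]
B = K⁻¹H; ‖b₁‖=1.728534, ‖b₂‖=1.728534; λ = 2/(‖b₁‖+‖b₂‖) = 0.578525, sign → tz>0 ⇒ λ=+0.578525
r₁ = λ·B[:,0] = (+0.85337,+0.25827,+0.45284); r₂ = λ·B[:,1] = (-0.24117,+0.96569,-0.09629)
r₃ = r₁×r₂ = (-0.46217,-0.02704,+0.88638); SVD([r₁ r₂ r₃]) → R = UVᵀ:
  R  [+0.85337 -0.24117 -0.46217]
  R  [+0.25827 +0.96569 -0.02704]
  R  [+0.45284 -0.09629 +0.88638]
t = (-0.20275, -0.15189, +0.57852) m
tr R = 2.705437; θ = arccos((tr R − 1)/2) = 0.549629 rad = 31.491°
axis k = ((R−Rᵀ)₃₂, (R−Rᵀ)₁₃, (R−Rᵀ)₂₁) / (2 sinθ) = (-0.066287, -0.875830, +0.478046)
rvec = θ·k = (-0.036433, -0.481381, +0.262748)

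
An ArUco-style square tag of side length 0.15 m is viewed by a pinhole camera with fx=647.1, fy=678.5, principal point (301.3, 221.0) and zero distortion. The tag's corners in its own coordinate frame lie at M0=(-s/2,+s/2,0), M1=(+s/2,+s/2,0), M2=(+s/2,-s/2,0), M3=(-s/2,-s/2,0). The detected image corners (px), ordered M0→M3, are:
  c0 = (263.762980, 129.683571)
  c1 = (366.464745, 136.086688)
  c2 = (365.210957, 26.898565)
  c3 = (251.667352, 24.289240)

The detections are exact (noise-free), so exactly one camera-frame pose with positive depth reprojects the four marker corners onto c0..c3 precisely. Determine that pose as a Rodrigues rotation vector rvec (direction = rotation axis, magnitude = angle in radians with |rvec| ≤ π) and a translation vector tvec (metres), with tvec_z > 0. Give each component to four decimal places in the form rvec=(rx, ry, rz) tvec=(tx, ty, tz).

Intrinsics K: fx=647.1, fy=678.5, cx=301.3, cy=221.0
Marker side s = 0.15 m; corners in marker frame (Z=0):
  M0 = (-0.0750, +0.0750, 0)
  M1 = (+0.0750, +0.0750, 0)
  M2 = (+0.0750, -0.0750, 0)
  M3 = (-0.0750, -0.0750, 0)
Detected image corners:
  c0 = (263.762980, 129.683571) px
  c1 = (366.464745, 136.086688) px
  c2 = (365.210957, 26.898565) px
  c3 = (251.667352, 24.289240) px
Planar DLT: solve 8×8 A·h = b for H (H[2,2]=1):
  H  [+636.49871 +258.72510 +310.87550]
  H  [+9.73261 +769.28863 +81.95013]
  H  [-0.26449 +0.68482 +1.00000]
B = K⁻¹H; ‖b₁‖=1.142364, ‖b₂‖=1.142364; λ = 2/(‖b₁‖+‖b₂‖) = 0.875378, sign → tz>0 ⇒ λ=+0.875378
r₁ = λ·B[:,0] = (+0.96884,+0.08797,-0.23153); r₂ = λ·B[:,1] = (+0.07087,+0.79725,+0.59947)
r₃ = r₁×r₂ = (+0.23733,-0.59720,+0.76617); SVD([r₁ r₂ r₃]) → R = UVᵀ:
  R  [+0.96884 +0.07087 +0.23733]
  R  [+0.08797 +0.79725 -0.59720]
  R  [-0.23153 +0.59947 +0.76617]
t = (+0.01295, -0.17940, +0.87538) m
tr R = 2.532266; θ = arccos((tr R − 1)/2) = 0.697994 rad = 39.992°
axis k = ((R−Rᵀ)₃₂, (R−Rᵀ)₁₃, (R−Rᵀ)₂₁) / (2 sinθ) = (+0.931004, +0.364766, +0.013304)
rvec = θ·k = (+0.649835, +0.254605, +0.009286)

rvec=(0.6498, 0.2546, 0.0093) tvec=(0.0130, -0.1794, 0.8754)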